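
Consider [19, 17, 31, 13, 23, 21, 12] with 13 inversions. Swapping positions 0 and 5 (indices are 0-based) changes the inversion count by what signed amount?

Positions 0 and 5 hold 19 and 21; after swapping, the array is [21, 17, 31, 13, 23, 19, 12].
Element-by-element contributions:
21 → 17, 13, 19, 12 → 4
17 → 13, 12 → 2
31 → 13, 23, 19, 12 → 4
13 → 12 → 1
23 → 19, 12 → 2
19 → 12 → 1
12 → none → 0
Sum: 4 + 2 + 4 + 1 + 2 + 1 + 0 = 14
Change: 14 − 13 = +1

+1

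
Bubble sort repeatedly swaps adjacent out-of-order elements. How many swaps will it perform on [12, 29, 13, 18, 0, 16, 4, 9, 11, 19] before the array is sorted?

24

The minimum number of adjacent swaps to sort an array equals its inversion count, since every such swap removes exactly one inversion.
Count inversions — for each element, later elements that are smaller:
12: 0, 4, 9, 11 → 4
29: 13, 18, 0, 16, 4, 9, 11, 19 → 8
13: 0, 4, 9, 11 → 4
18: 0, 16, 4, 9, 11 → 5
0: none → 0
16: 4, 9, 11 → 3
4: none → 0
9: none → 0
11: none → 0
19: none → 0
Total inversions: 4 + 8 + 4 + 5 + 0 + 3 + 0 + 0 + 0 + 0 = 24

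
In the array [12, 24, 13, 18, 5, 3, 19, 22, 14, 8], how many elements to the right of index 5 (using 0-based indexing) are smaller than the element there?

0 such elements

The element at index 5 is 3.
Elements after it: 19, 22, 14, 8
None of them are smaller than 3.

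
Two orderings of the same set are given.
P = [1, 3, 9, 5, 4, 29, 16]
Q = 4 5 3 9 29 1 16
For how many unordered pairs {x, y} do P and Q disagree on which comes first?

Assign each item its position (1..7) in the first ordering, then rewrite the second ordering as that position sequence:
positions: 1→1, 3→2, 9→3, 5→4, 4→5, 29→6, 16→7
second ordering as positions: [5, 4, 2, 3, 6, 1, 7]
Discordant pairs = inversions in this position sequence.
5: 4, 2, 3, 1 → 4
4: 2, 3, 1 → 3
2: 1 → 1
3: 1 → 1
6: 1 → 1
1: 0
7: 0
Total: 4 + 3 + 1 + 1 + 1 + 0 + 0 = 10

10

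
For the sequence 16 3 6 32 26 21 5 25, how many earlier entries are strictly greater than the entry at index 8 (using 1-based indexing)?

2

The element at index 8 is 25.
Elements before it: 16, 3, 6, 32, 26, 21, 5
Those larger than 25: 32, 26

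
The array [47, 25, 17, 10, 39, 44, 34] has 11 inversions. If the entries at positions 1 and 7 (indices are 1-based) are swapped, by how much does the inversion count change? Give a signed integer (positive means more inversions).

-5

Positions 1 and 7 hold 47 and 34; after swapping, the array is [34, 25, 17, 10, 39, 44, 47].
For each element, count later entries that are smaller:
34: 3
25: 2
17: 1
10: 0
39: 0
44: 0
47: 0
Sum: 3 + 2 + 1 + 0 + 0 + 0 + 0 = 6
Change: 6 − 11 = -5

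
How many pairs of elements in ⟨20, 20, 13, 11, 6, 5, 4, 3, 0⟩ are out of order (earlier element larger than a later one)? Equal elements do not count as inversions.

For each element, count later entries that are smaller:
20: 7
20: 7
13: 6
11: 5
6: 4
5: 3
4: 2
3: 1
0: 0
Sum: 7 + 7 + 6 + 5 + 4 + 3 + 2 + 1 + 0 = 35

35 out-of-order pairs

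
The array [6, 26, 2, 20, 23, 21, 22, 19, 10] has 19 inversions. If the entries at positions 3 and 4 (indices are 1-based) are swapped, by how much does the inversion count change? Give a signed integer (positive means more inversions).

Positions 3 and 4 hold 2 and 20; after swapping, the array is [6, 26, 20, 2, 23, 21, 22, 19, 10].
Sweep left to right; for each value list the smaller values that follow it:
6: 1
26: 7
20: 3
2: 0
23: 4
21: 2
22: 2
19: 1
10: 0
Sum: 1 + 7 + 3 + 0 + 4 + 2 + 2 + 1 + 0 = 20
Change: 20 − 19 = +1

+1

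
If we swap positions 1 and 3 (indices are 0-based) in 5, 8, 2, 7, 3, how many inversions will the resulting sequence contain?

Positions 1 and 3 hold 8 and 7; after swapping, the array is [5, 7, 2, 8, 3].
Element-by-element contributions:
5: 2
7: 2
2: 0
8: 1
3: 0
Sum: 2 + 2 + 0 + 1 + 0 = 5

5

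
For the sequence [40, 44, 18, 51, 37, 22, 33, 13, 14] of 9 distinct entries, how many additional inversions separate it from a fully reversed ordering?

9

Maximum inversions for 9 distinct elements is C(9, 2) = 9·8/2 = 36.
Current inversions — for each element, count later smaller elements:
40: 6
44: 6
18: 2
51: 5
37: 4
22: 2
33: 2
13: 0
14: 0
Current total: 6 + 6 + 2 + 5 + 4 + 2 + 2 + 0 + 0 = 27
Shortfall: 36 − 27 = 9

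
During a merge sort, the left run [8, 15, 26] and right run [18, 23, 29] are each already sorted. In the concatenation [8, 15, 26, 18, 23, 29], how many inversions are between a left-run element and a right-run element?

2 split inversions

Count, for every r in R, how many entries of L exceed r:
r = 18: 26 → 1
r = 23: 26 → 1
r = 29: none → 0
Cross-inversions: 1 + 1 + 0 = 2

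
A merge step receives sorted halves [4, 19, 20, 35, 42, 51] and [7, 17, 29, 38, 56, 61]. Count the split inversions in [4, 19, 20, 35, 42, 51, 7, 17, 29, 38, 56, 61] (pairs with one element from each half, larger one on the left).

15 cross-inversions

For each element r of the right run, count left-run elements greater than r:
r = 7: 19, 20, 35, 42, 51 → 5
r = 17: 19, 20, 35, 42, 51 → 5
r = 29: 35, 42, 51 → 3
r = 38: 42, 51 → 2
r = 56: none → 0
r = 61: none → 0
Cross-inversions: 5 + 5 + 3 + 2 + 0 + 0 = 15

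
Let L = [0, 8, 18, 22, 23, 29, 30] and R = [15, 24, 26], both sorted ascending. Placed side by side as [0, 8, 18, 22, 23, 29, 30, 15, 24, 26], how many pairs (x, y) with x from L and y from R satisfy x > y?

Split inversions: 9

Take each right-half value and tally the left-half values above it:
r = 15: 18, 22, 23, 29, 30 → 5
r = 24: 29, 30 → 2
r = 26: 29, 30 → 2
Cross-inversions: 5 + 2 + 2 = 9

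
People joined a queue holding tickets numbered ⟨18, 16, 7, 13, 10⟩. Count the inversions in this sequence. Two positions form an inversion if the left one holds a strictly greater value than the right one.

Count, for each position, how many later elements it exceeds:
18: 4
16: 3
7: 0
13: 1
10: 0
Sum: 4 + 3 + 0 + 1 + 0 = 8

8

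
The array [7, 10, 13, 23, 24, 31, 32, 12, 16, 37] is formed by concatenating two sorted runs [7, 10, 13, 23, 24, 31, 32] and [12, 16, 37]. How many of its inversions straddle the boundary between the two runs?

9

Count, for every r in R, how many entries of L exceed r:
r = 12: 13, 23, 24, 31, 32 → 5
r = 16: 23, 24, 31, 32 → 4
r = 37: none → 0
Cross-inversions: 5 + 4 + 0 = 9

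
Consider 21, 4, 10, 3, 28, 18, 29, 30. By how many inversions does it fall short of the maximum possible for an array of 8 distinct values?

Maximum inversions for 8 distinct elements is C(8, 2) = 8·7/2 = 28.
Current inversions — for each element, count later smaller elements:
21: 4
4: 1
10: 1
3: 0
28: 1
18: 0
29: 0
30: 0
Current total: 4 + 1 + 1 + 0 + 1 + 0 + 0 + 0 = 7
Shortfall: 28 − 7 = 21

21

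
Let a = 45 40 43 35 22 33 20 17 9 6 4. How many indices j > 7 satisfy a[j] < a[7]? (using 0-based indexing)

The element at index 7 is 17.
Elements after it: 9, 6, 4
Those smaller than 17: 9, 6, 4

3 such elements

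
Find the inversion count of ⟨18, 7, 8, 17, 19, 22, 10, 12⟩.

For each element, count later entries that are smaller:
18: 5
7: 0
8: 0
17: 2
19: 2
22: 2
10: 0
12: 0
Sum: 5 + 0 + 0 + 2 + 2 + 2 + 0 + 0 = 11

Out-of-order pairs: 11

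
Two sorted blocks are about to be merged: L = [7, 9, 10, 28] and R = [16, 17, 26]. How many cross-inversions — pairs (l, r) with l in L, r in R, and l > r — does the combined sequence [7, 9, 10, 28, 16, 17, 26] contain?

Take each right-half value and tally the left-half values above it:
r = 16: 28 → 1
r = 17: 28 → 1
r = 26: 28 → 1
Cross-inversions: 1 + 1 + 1 = 3

3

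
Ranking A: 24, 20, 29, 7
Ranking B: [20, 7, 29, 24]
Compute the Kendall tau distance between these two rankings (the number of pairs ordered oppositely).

Assign each item its position (1..4) in the first ordering, then rewrite the second ordering as that position sequence:
positions: 24→1, 20→2, 29→3, 7→4
second ordering as positions: [2, 4, 3, 1]
Discordant pairs = inversions in this position sequence.
2: 1 → 1
4: 3, 1 → 2
3: 1 → 1
1: 0
Total: 1 + 2 + 1 + 0 = 4

4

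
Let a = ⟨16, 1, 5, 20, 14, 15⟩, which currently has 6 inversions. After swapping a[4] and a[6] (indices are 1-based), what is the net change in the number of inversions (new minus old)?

Positions 4 and 6 hold 20 and 15; after swapping, the array is [16, 1, 5, 15, 14, 20].
Element-by-element contributions:
16: 4
1: 0
5: 0
15: 1
14: 0
20: 0
Sum: 4 + 0 + 0 + 1 + 0 + 0 = 5
Change: 5 − 6 = -1

-1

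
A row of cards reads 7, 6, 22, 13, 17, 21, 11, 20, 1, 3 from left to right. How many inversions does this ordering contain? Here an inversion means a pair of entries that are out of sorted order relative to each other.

26

Element-by-element contributions:
7: 3
6: 2
22: 7
13: 3
17: 3
21: 4
11: 2
20: 2
1: 0
3: 0
Sum: 3 + 2 + 7 + 3 + 3 + 4 + 2 + 2 + 0 + 0 = 26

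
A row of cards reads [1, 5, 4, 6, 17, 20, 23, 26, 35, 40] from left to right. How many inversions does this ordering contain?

Sweep left to right; for each value list the smaller values that follow it:
1 → none → 0
5 → 4 → 1
4 → none → 0
6 → none → 0
17 → none → 0
20 → none → 0
23 → none → 0
26 → none → 0
35 → none → 0
40 → none → 0
Sum: 0 + 1 + 0 + 0 + 0 + 0 + 0 + 0 + 0 + 0 = 1

1 inversion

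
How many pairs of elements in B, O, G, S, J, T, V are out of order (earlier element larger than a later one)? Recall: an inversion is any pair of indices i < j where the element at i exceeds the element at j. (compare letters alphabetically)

For each element, count later entries that are smaller:
B → none → 0
O → G, J → 2
G → none → 0
S → J → 1
J → none → 0
T → none → 0
V → none → 0
Sum: 0 + 2 + 0 + 1 + 0 + 0 + 0 = 3

Inversions: 3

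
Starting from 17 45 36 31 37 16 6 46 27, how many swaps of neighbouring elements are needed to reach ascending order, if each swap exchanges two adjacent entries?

Minimum adjacent swaps = number of inversions (each swap of adjacent out-of-order elements removes one inversion and no swap can remove more).
Count inversions — for each element, later elements that are smaller:
17: 16, 6 → 2
45: 36, 31, 37, 16, 6, 27 → 6
36: 31, 16, 6, 27 → 4
31: 16, 6, 27 → 3
37: 16, 6, 27 → 3
16: 6 → 1
6: none → 0
46: 27 → 1
27: none → 0
Total inversions: 2 + 6 + 4 + 3 + 3 + 1 + 0 + 1 + 0 = 20

20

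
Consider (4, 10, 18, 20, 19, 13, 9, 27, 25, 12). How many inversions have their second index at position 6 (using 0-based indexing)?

5

The element at index 6 is 9.
Elements before it: 4, 10, 18, 20, 19, 13
Those larger than 9: 10, 18, 20, 19, 13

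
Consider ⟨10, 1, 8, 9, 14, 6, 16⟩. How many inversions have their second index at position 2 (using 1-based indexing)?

1

The element at index 2 is 1.
Elements before it: 10
Those larger than 1: 10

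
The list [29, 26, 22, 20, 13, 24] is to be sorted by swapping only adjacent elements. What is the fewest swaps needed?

12

Minimum adjacent swaps = number of inversions (each swap of adjacent out-of-order elements removes one inversion and no swap can remove more).
Count inversions — for each element, later elements that are smaller:
29: 26, 22, 20, 13, 24 → 5
26: 22, 20, 13, 24 → 4
22: 20, 13 → 2
20: 13 → 1
13: none → 0
24: none → 0
Total inversions: 5 + 4 + 2 + 1 + 0 + 0 = 12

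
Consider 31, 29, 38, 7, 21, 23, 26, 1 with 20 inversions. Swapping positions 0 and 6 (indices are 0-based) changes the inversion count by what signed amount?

-3

Positions 0 and 6 hold 31 and 26; after swapping, the array is [26, 29, 38, 7, 21, 23, 31, 1].
Sweep left to right; for each value list the smaller values that follow it:
26: 4
29: 4
38: 5
7: 1
21: 1
23: 1
31: 1
1: 0
Sum: 4 + 4 + 5 + 1 + 1 + 1 + 1 + 0 = 17
Change: 17 − 20 = -3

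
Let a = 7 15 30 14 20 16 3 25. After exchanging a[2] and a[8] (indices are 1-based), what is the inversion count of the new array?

Positions 2 and 8 hold 15 and 25; after swapping, the array is [7, 25, 30, 14, 20, 16, 3, 15].
For each element, count later entries that are smaller:
7: 1
25: 5
30: 5
14: 1
20: 3
16: 2
3: 0
15: 0
Sum: 1 + 5 + 5 + 1 + 3 + 2 + 0 + 0 = 17

17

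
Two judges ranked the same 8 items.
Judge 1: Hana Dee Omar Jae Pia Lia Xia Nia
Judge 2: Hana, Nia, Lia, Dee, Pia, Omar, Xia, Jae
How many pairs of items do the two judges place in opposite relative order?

Assign each item its position (1..8) in the first ordering, then rewrite the second ordering as that position sequence:
positions: Hana→1, Dee→2, Omar→3, Jae→4, Pia→5, Lia→6, Xia→7, Nia→8
second ordering as positions: [1, 8, 6, 2, 5, 3, 7, 4]
Discordant pairs = inversions in this position sequence.
1: 0
8: 6, 2, 5, 3, 7, 4 → 6
6: 2, 5, 3, 4 → 4
2: 0
5: 3, 4 → 2
3: 0
7: 4 → 1
4: 0
Total: 0 + 6 + 4 + 0 + 2 + 0 + 1 + 0 = 13

Discordant pairs: 13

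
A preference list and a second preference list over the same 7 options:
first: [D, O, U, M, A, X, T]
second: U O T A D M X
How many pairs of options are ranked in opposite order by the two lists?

Pairs: 9

Assign each item its position (1..7) in the first ordering, then rewrite the second ordering as that position sequence:
positions: D→1, O→2, U→3, M→4, A→5, X→6, T→7
second ordering as positions: [3, 2, 7, 5, 1, 4, 6]
Discordant pairs = inversions in this position sequence.
3: 2, 1 → 2
2: 1 → 1
7: 5, 1, 4, 6 → 4
5: 1, 4 → 2
1: 0
4: 0
6: 0
Total: 2 + 1 + 4 + 2 + 0 + 0 + 0 = 9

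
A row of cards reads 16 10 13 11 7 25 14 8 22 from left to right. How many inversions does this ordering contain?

Sweep left to right; for each value list the smaller values that follow it:
16 → 10, 13, 11, 7, 14, 8 → 6
10 → 7, 8 → 2
13 → 11, 7, 8 → 3
11 → 7, 8 → 2
7 → none → 0
25 → 14, 8, 22 → 3
14 → 8 → 1
8 → none → 0
22 → none → 0
Sum: 6 + 2 + 3 + 2 + 0 + 3 + 1 + 0 + 0 = 17

There are 17 inversions.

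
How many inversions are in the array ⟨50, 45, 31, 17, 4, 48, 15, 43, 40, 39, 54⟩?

28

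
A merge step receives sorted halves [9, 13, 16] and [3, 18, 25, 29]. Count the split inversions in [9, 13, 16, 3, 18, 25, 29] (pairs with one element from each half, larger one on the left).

3 cross-inversions

For each element r of the right run, count left-run elements greater than r:
r = 3: 9, 13, 16 → 3
r = 18: none → 0
r = 25: none → 0
r = 29: none → 0
Cross-inversions: 3 + 0 + 0 + 0 = 3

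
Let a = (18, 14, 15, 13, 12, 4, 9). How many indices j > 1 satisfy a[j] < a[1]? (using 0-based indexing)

4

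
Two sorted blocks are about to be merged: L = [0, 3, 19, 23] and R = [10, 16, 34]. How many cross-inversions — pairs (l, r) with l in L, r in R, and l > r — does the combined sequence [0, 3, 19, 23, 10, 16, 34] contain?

There are 4 split inversions.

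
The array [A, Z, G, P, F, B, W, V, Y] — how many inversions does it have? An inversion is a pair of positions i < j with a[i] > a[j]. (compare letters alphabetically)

Element-by-element contributions:
A: 0
Z: 7
G: 2
P: 2
F: 1
B: 0
W: 1
V: 0
Y: 0
Sum: 0 + 7 + 2 + 2 + 1 + 0 + 1 + 0 + 0 = 13

13 inversions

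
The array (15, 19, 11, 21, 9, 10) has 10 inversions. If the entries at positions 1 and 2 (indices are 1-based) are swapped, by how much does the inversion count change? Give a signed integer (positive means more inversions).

+1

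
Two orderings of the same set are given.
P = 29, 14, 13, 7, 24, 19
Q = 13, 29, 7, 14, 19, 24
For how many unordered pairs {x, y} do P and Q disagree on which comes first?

4 disagreeing pairs

Assign each item its position (1..6) in the first ordering, then rewrite the second ordering as that position sequence:
positions: 29→1, 14→2, 13→3, 7→4, 24→5, 19→6
second ordering as positions: [3, 1, 4, 2, 6, 5]
Discordant pairs = inversions in this position sequence.
3: 1, 2 → 2
1: 0
4: 2 → 1
2: 0
6: 5 → 1
5: 0
Total: 2 + 0 + 1 + 0 + 1 + 0 = 4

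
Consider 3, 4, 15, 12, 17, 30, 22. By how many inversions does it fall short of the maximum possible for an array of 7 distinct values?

19

Maximum inversions for 7 distinct elements is C(7, 2) = 7·6/2 = 21.
Current inversions — for each element, count later smaller elements:
3: 0
4: 0
15: 1
12: 0
17: 0
30: 1
22: 0
Current total: 0 + 0 + 1 + 0 + 0 + 1 + 0 = 2
Shortfall: 21 − 2 = 19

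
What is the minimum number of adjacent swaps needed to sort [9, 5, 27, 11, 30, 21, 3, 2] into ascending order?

The minimum number of adjacent swaps to sort an array equals its inversion count, since every such swap removes exactly one inversion.
Count inversions — for each element, later elements that are smaller:
9: 5, 3, 2 → 3
5: 3, 2 → 2
27: 11, 21, 3, 2 → 4
11: 3, 2 → 2
30: 21, 3, 2 → 3
21: 3, 2 → 2
3: 2 → 1
2: none → 0
Total inversions: 3 + 2 + 4 + 2 + 3 + 2 + 1 + 0 = 17

17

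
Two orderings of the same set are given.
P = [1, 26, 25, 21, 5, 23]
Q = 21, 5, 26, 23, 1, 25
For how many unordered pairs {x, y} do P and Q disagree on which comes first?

9

Assign each item its position (1..6) in the first ordering, then rewrite the second ordering as that position sequence:
positions: 1→1, 26→2, 25→3, 21→4, 5→5, 23→6
second ordering as positions: [4, 5, 2, 6, 1, 3]
Discordant pairs = inversions in this position sequence.
4: 2, 1, 3 → 3
5: 2, 1, 3 → 3
2: 1 → 1
6: 1, 3 → 2
1: 0
3: 0
Total: 3 + 3 + 1 + 2 + 0 + 0 = 9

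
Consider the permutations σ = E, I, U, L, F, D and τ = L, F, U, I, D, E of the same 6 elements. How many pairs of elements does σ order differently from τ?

10

Assign each item its position (1..6) in the first ordering, then rewrite the second ordering as that position sequence:
positions: E→1, I→2, U→3, L→4, F→5, D→6
second ordering as positions: [4, 5, 3, 2, 6, 1]
Discordant pairs = inversions in this position sequence.
4: 3, 2, 1 → 3
5: 3, 2, 1 → 3
3: 2, 1 → 2
2: 1 → 1
6: 1 → 1
1: 0
Total: 3 + 3 + 2 + 1 + 1 + 0 = 10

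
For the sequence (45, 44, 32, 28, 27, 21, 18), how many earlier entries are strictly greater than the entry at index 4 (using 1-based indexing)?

The element at index 4 is 28.
Elements before it: 45, 44, 32
Those larger than 28: 45, 44, 32

3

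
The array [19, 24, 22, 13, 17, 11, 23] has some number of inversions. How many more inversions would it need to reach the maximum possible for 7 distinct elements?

Maximum inversions for 7 distinct elements is C(7, 2) = 7·6/2 = 21.
Current inversions — for each element, count later smaller elements:
19: 3
24: 5
22: 3
13: 1
17: 1
11: 0
23: 0
Current total: 3 + 5 + 3 + 1 + 1 + 0 + 0 = 13
Shortfall: 21 − 13 = 8

8 inversions short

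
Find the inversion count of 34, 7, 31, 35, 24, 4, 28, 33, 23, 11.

Element-by-element contributions:
34 → 7, 31, 24, 4, 28, 33, 23, 11 → 8
7 → 4 → 1
31 → 24, 4, 28, 23, 11 → 5
35 → 24, 4, 28, 33, 23, 11 → 6
24 → 4, 23, 11 → 3
4 → none → 0
28 → 23, 11 → 2
33 → 23, 11 → 2
23 → 11 → 1
11 → none → 0
Sum: 8 + 1 + 5 + 6 + 3 + 0 + 2 + 2 + 1 + 0 = 28

28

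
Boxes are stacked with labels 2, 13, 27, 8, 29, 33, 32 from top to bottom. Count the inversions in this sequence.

Element-by-element contributions:
2 → none → 0
13 → 8 → 1
27 → 8 → 1
8 → none → 0
29 → none → 0
33 → 32 → 1
32 → none → 0
Sum: 0 + 1 + 1 + 0 + 0 + 1 + 0 = 3

3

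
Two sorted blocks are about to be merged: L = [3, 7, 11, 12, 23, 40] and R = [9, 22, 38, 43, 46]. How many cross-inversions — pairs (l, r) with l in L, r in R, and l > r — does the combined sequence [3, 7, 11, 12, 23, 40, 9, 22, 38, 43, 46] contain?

For each element r of the right run, count left-run elements greater than r:
r = 9: 11, 12, 23, 40 → 4
r = 22: 23, 40 → 2
r = 38: 40 → 1
r = 43: none → 0
r = 46: none → 0
Cross-inversions: 4 + 2 + 1 + 0 + 0 = 7

Split inversions: 7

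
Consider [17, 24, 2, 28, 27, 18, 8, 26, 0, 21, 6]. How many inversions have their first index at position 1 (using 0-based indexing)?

6

The element at index 1 is 24.
Elements after it: 2, 28, 27, 18, 8, 26, 0, 21, 6
Those smaller than 24: 2, 18, 8, 0, 21, 6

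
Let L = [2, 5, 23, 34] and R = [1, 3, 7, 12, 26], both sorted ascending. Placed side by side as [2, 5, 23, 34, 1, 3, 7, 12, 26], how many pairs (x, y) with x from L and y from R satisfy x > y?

12

Count, for every r in R, how many entries of L exceed r:
r = 1: 2, 5, 23, 34 → 4
r = 3: 5, 23, 34 → 3
r = 7: 23, 34 → 2
r = 12: 23, 34 → 2
r = 26: 34 → 1
Cross-inversions: 4 + 3 + 2 + 2 + 1 = 12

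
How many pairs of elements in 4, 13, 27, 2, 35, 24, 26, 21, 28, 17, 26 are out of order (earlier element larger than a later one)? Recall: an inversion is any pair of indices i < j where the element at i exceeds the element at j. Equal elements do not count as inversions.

Out-of-order pairs: 21

For each element, count later entries that are smaller:
4: 1
13: 1
27: 6
2: 0
35: 6
24: 2
26: 2
21: 1
28: 2
17: 0
26: 0
Sum: 1 + 1 + 6 + 0 + 6 + 2 + 2 + 1 + 2 + 0 + 0 = 21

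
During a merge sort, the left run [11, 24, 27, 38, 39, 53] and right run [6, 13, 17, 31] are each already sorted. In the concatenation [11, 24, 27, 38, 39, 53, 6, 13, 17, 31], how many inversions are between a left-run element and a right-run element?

19

Count, for every r in R, how many entries of L exceed r:
r = 6: 11, 24, 27, 38, 39, 53 → 6
r = 13: 24, 27, 38, 39, 53 → 5
r = 17: 24, 27, 38, 39, 53 → 5
r = 31: 38, 39, 53 → 3
Cross-inversions: 6 + 5 + 5 + 3 = 19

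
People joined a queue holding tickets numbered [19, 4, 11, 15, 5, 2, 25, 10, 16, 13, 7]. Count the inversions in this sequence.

28 out-of-order pairs

Count, for each position, how many later elements it exceeds:
19: 9
4: 1
11: 4
15: 5
5: 1
2: 0
25: 4
10: 1
16: 2
13: 1
7: 0
Sum: 9 + 1 + 4 + 5 + 1 + 0 + 4 + 1 + 2 + 1 + 0 = 28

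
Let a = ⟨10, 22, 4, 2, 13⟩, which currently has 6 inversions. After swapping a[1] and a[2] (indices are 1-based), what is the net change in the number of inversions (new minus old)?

+1

Positions 1 and 2 hold 10 and 22; after swapping, the array is [22, 10, 4, 2, 13].
Count, for each position, how many later elements it exceeds:
22 → 10, 4, 2, 13 → 4
10 → 4, 2 → 2
4 → 2 → 1
2 → none → 0
13 → none → 0
Sum: 4 + 2 + 1 + 0 + 0 = 7
Change: 7 − 6 = +1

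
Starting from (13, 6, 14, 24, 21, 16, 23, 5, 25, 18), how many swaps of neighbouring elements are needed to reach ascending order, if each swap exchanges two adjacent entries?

Minimum adjacent swaps = number of inversions (each swap of adjacent out-of-order elements removes one inversion and no swap can remove more).
Count inversions — for each element, later elements that are smaller:
13: 6, 5 → 2
6: 5 → 1
14: 5 → 1
24: 21, 16, 23, 5, 18 → 5
21: 16, 5, 18 → 3
16: 5 → 1
23: 5, 18 → 2
5: none → 0
25: 18 → 1
18: none → 0
Total inversions: 2 + 1 + 1 + 5 + 3 + 1 + 2 + 0 + 1 + 0 = 16

16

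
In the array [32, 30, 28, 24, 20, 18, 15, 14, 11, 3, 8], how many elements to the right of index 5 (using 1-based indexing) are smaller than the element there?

The element at index 5 is 20.
Elements after it: 18, 15, 14, 11, 3, 8
Those smaller than 20: 18, 15, 14, 11, 3, 8

6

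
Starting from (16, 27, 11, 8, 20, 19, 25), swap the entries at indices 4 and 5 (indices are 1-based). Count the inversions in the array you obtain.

Positions 4 and 5 hold 8 and 20; after swapping, the array is [16, 27, 11, 20, 8, 19, 25].
Element-by-element contributions:
16 → 11, 8 → 2
27 → 11, 20, 8, 19, 25 → 5
11 → 8 → 1
20 → 8, 19 → 2
8 → none → 0
19 → none → 0
25 → none → 0
Sum: 2 + 5 + 1 + 2 + 0 + 0 + 0 = 10

There are 10 inversions.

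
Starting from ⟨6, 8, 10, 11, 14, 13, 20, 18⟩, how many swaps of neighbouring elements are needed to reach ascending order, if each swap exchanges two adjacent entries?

There are 2 swaps.

The minimum number of adjacent swaps to sort an array equals its inversion count, since every such swap removes exactly one inversion.
Count inversions — for each element, later elements that are smaller:
6: none → 0
8: none → 0
10: none → 0
11: none → 0
14: 13 → 1
13: none → 0
20: 18 → 1
18: none → 0
Total inversions: 0 + 0 + 0 + 0 + 1 + 0 + 1 + 0 = 2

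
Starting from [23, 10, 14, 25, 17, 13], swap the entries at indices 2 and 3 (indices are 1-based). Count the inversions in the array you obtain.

Positions 2 and 3 hold 10 and 14; after swapping, the array is [23, 14, 10, 25, 17, 13].
Count, for each position, how many later elements it exceeds:
23 → 14, 10, 17, 13 → 4
14 → 10, 13 → 2
10 → none → 0
25 → 17, 13 → 2
17 → 13 → 1
13 → none → 0
Sum: 4 + 2 + 0 + 2 + 1 + 0 = 9

Inversions: 9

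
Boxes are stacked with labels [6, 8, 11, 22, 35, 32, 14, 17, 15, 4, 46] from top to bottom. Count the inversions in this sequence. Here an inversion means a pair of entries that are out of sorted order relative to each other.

Sweep left to right; for each value list the smaller values that follow it:
6: 1
8: 1
11: 1
22: 4
35: 5
32: 4
14: 1
17: 2
15: 1
4: 0
46: 0
Sum: 1 + 1 + 1 + 4 + 5 + 4 + 1 + 2 + 1 + 0 + 0 = 20

20 out-of-order pairs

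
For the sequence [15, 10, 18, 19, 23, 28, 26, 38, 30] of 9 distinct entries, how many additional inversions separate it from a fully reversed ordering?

Maximum inversions for 9 distinct elements is C(9, 2) = 9·8/2 = 36.
Current inversions — for each element, count later smaller elements:
15: 1
10: 0
18: 0
19: 0
23: 0
28: 1
26: 0
38: 1
30: 0
Current total: 1 + 0 + 0 + 0 + 0 + 1 + 0 + 1 + 0 = 3
Shortfall: 36 − 3 = 33

33 inversions short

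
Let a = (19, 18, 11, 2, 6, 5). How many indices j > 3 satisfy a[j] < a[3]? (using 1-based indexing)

The element at index 3 is 11.
Elements after it: 2, 6, 5
Those smaller than 11: 2, 6, 5

3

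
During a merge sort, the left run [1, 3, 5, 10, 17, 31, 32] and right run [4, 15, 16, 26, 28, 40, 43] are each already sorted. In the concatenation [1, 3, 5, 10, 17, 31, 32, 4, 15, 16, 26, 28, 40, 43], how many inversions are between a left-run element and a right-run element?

15 split inversions

For each element r of the right run, count left-run elements greater than r:
r = 4: 5, 10, 17, 31, 32 → 5
r = 15: 17, 31, 32 → 3
r = 16: 17, 31, 32 → 3
r = 26: 31, 32 → 2
r = 28: 31, 32 → 2
r = 40: none → 0
r = 43: none → 0
Cross-inversions: 5 + 3 + 3 + 2 + 2 + 0 + 0 = 15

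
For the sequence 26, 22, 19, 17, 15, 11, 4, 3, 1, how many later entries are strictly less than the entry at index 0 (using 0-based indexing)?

The element at index 0 is 26.
Elements after it: 22, 19, 17, 15, 11, 4, 3, 1
Those smaller than 26: 22, 19, 17, 15, 11, 4, 3, 1

8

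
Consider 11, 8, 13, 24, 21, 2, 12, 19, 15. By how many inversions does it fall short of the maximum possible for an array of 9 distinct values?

Maximum inversions for 9 distinct elements is C(9, 2) = 9·8/2 = 36.
Current inversions — for each element, count later smaller elements:
11: 2
8: 1
13: 2
24: 5
21: 4
2: 0
12: 0
19: 1
15: 0
Current total: 2 + 1 + 2 + 5 + 4 + 0 + 0 + 1 + 0 = 15
Shortfall: 36 − 15 = 21

21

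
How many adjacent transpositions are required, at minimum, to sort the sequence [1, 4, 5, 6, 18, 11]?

1 adjacent swap

Minimum adjacent swaps = number of inversions (each swap of adjacent out-of-order elements removes one inversion and no swap can remove more).
Count inversions — for each element, later elements that are smaller:
1: none → 0
4: none → 0
5: none → 0
6: none → 0
18: 11 → 1
11: none → 0
Total inversions: 0 + 0 + 0 + 0 + 1 + 0 = 1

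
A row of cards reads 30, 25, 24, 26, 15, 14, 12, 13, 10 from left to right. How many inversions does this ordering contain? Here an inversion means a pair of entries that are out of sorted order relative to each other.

For each element, count later entries that are smaller:
30: 8
25: 6
24: 5
26: 5
15: 4
14: 3
12: 1
13: 1
10: 0
Sum: 8 + 6 + 5 + 5 + 4 + 3 + 1 + 1 + 0 = 33

33 inversions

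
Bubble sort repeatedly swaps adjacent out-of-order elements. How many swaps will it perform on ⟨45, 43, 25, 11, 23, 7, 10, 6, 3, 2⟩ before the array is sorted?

43 swaps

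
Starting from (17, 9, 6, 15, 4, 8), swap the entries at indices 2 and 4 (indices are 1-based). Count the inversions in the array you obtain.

12

Positions 2 and 4 hold 9 and 15; after swapping, the array is [17, 15, 6, 9, 4, 8].
Element-by-element contributions:
17: 5
15: 4
6: 1
9: 2
4: 0
8: 0
Sum: 5 + 4 + 1 + 2 + 0 + 0 = 12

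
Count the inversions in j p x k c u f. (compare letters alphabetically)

12 out-of-order pairs

Sweep left to right; for each value list the smaller values that follow it:
j: 2
p: 3
x: 4
k: 2
c: 0
u: 1
f: 0
Sum: 2 + 3 + 4 + 2 + 0 + 1 + 0 = 12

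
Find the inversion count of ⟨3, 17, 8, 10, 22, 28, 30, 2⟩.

Sweep left to right; for each value list the smaller values that follow it:
3 → 2 → 1
17 → 8, 10, 2 → 3
8 → 2 → 1
10 → 2 → 1
22 → 2 → 1
28 → 2 → 1
30 → 2 → 1
2 → none → 0
Sum: 1 + 3 + 1 + 1 + 1 + 1 + 1 + 0 = 9

There are 9 out-of-order pairs.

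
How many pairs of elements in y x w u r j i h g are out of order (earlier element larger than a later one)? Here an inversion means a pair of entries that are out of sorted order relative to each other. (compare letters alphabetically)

36 inversions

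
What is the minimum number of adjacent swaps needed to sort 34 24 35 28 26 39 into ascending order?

6 swaps

Minimum adjacent swaps = number of inversions (each swap of adjacent out-of-order elements removes one inversion and no swap can remove more).
Count inversions — for each element, later elements that are smaller:
34: 24, 28, 26 → 3
24: none → 0
35: 28, 26 → 2
28: 26 → 1
26: none → 0
39: none → 0
Total inversions: 3 + 0 + 2 + 1 + 0 + 0 = 6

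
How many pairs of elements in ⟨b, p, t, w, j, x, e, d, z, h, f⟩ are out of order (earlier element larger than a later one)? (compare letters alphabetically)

Count, for each position, how many later elements it exceeds:
b: 0
p: 5
t: 5
w: 5
j: 4
x: 4
e: 1
d: 0
z: 2
h: 1
f: 0
Sum: 0 + 5 + 5 + 5 + 4 + 4 + 1 + 0 + 2 + 1 + 0 = 27

27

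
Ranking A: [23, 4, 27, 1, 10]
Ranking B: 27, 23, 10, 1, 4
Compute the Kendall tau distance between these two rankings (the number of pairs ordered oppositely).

5 discordant pairs

Assign each item its position (1..5) in the first ordering, then rewrite the second ordering as that position sequence:
positions: 23→1, 4→2, 27→3, 1→4, 10→5
second ordering as positions: [3, 1, 5, 4, 2]
Discordant pairs = inversions in this position sequence.
3: 1, 2 → 2
1: 0
5: 4, 2 → 2
4: 2 → 1
2: 0
Total: 2 + 0 + 2 + 1 + 0 = 5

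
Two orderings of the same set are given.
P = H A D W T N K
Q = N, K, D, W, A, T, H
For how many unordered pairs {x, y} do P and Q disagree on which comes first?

Assign each item its position (1..7) in the first ordering, then rewrite the second ordering as that position sequence:
positions: H→1, A→2, D→3, W→4, T→5, N→6, K→7
second ordering as positions: [6, 7, 3, 4, 2, 5, 1]
Discordant pairs = inversions in this position sequence.
6: 3, 4, 2, 5, 1 → 5
7: 3, 4, 2, 5, 1 → 5
3: 2, 1 → 2
4: 2, 1 → 2
2: 1 → 1
5: 1 → 1
1: 0
Total: 5 + 5 + 2 + 2 + 1 + 1 + 0 = 16

16 disagreeing pairs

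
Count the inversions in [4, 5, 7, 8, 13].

Count, for each position, how many later elements it exceeds:
4 → none → 0
5 → none → 0
7 → none → 0
8 → none → 0
13 → none → 0
Sum: 0 + 0 + 0 + 0 + 0 = 0

Inversions: 0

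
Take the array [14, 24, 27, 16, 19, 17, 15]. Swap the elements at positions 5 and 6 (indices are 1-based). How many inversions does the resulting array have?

11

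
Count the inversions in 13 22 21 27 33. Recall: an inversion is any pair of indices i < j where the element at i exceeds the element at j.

Sweep left to right; for each value list the smaller values that follow it:
13: 0
22: 1
21: 0
27: 0
33: 0
Sum: 0 + 1 + 0 + 0 + 0 = 1

1 out-of-order pair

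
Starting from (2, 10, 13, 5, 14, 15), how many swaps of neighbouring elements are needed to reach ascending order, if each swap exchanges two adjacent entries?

Minimum adjacent swaps = number of inversions (each swap of adjacent out-of-order elements removes one inversion and no swap can remove more).
Count inversions — for each element, later elements that are smaller:
2: none → 0
10: 5 → 1
13: 5 → 1
5: none → 0
14: none → 0
15: none → 0
Total inversions: 0 + 1 + 1 + 0 + 0 + 0 = 2

2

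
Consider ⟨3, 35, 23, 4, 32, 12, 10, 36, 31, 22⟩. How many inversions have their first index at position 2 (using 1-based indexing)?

The element at index 2 is 35.
Elements after it: 23, 4, 32, 12, 10, 36, 31, 22
Those smaller than 35: 23, 4, 32, 12, 10, 31, 22

7 such elements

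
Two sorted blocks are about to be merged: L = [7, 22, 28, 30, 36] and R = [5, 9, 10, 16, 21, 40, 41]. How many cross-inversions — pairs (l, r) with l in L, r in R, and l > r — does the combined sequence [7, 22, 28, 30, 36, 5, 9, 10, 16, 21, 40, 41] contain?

21

For each element r of the right run, count left-run elements greater than r:
r = 5: 7, 22, 28, 30, 36 → 5
r = 9: 22, 28, 30, 36 → 4
r = 10: 22, 28, 30, 36 → 4
r = 16: 22, 28, 30, 36 → 4
r = 21: 22, 28, 30, 36 → 4
r = 40: none → 0
r = 41: none → 0
Cross-inversions: 5 + 4 + 4 + 4 + 4 + 0 + 0 = 21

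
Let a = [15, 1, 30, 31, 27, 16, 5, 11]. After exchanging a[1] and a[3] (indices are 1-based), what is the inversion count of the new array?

17

Positions 1 and 3 hold 15 and 30; after swapping, the array is [30, 1, 15, 31, 27, 16, 5, 11].
Count, for each position, how many later elements it exceeds:
30: 6
1: 0
15: 2
31: 4
27: 3
16: 2
5: 0
11: 0
Sum: 6 + 0 + 2 + 4 + 3 + 2 + 0 + 0 = 17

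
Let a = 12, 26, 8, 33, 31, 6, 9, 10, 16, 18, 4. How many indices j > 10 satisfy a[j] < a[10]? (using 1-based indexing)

1 such element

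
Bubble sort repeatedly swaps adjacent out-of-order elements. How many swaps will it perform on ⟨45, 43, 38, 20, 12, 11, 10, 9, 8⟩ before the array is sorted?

36 swaps

Minimum adjacent swaps = number of inversions (each swap of adjacent out-of-order elements removes one inversion and no swap can remove more).
Count inversions — for each element, later elements that are smaller:
45: 43, 38, 20, 12, 11, 10, 9, 8 → 8
43: 38, 20, 12, 11, 10, 9, 8 → 7
38: 20, 12, 11, 10, 9, 8 → 6
20: 12, 11, 10, 9, 8 → 5
12: 11, 10, 9, 8 → 4
11: 10, 9, 8 → 3
10: 9, 8 → 2
9: 8 → 1
8: none → 0
Total inversions: 8 + 7 + 6 + 5 + 4 + 3 + 2 + 1 + 0 = 36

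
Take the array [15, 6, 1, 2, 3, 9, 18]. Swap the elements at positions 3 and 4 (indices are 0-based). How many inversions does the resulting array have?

9

Positions 3 and 4 hold 2 and 3; after swapping, the array is [15, 6, 1, 3, 2, 9, 18].
Count, for each position, how many later elements it exceeds:
15 → 6, 1, 3, 2, 9 → 5
6 → 1, 3, 2 → 3
1 → none → 0
3 → 2 → 1
2 → none → 0
9 → none → 0
18 → none → 0
Sum: 5 + 3 + 0 + 1 + 0 + 0 + 0 = 9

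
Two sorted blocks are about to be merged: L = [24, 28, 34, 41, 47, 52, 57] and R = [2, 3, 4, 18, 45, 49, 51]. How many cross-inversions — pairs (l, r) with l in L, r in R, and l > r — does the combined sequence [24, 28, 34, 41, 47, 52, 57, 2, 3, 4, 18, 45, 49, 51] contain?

35 split inversions

Count, for every r in R, how many entries of L exceed r:
r = 2: 24, 28, 34, 41, 47, 52, 57 → 7
r = 3: 24, 28, 34, 41, 47, 52, 57 → 7
r = 4: 24, 28, 34, 41, 47, 52, 57 → 7
r = 18: 24, 28, 34, 41, 47, 52, 57 → 7
r = 45: 47, 52, 57 → 3
r = 49: 52, 57 → 2
r = 51: 52, 57 → 2
Cross-inversions: 7 + 7 + 7 + 7 + 3 + 2 + 2 = 35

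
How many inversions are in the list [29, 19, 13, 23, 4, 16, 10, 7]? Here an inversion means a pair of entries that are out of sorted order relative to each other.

Count, for each position, how many later elements it exceeds:
29 → 19, 13, 23, 4, 16, 10, 7 → 7
19 → 13, 4, 16, 10, 7 → 5
13 → 4, 10, 7 → 3
23 → 4, 16, 10, 7 → 4
4 → none → 0
16 → 10, 7 → 2
10 → 7 → 1
7 → none → 0
Sum: 7 + 5 + 3 + 4 + 0 + 2 + 1 + 0 = 22

22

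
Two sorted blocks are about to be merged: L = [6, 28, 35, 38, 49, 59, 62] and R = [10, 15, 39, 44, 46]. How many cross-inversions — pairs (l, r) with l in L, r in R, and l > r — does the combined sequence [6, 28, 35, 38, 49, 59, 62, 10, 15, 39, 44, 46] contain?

There are 21 cross-inversions.

Take each right-half value and tally the left-half values above it:
r = 10: 28, 35, 38, 49, 59, 62 → 6
r = 15: 28, 35, 38, 49, 59, 62 → 6
r = 39: 49, 59, 62 → 3
r = 44: 49, 59, 62 → 3
r = 46: 49, 59, 62 → 3
Cross-inversions: 6 + 6 + 3 + 3 + 3 = 21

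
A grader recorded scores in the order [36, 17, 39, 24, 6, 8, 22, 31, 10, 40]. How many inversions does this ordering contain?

22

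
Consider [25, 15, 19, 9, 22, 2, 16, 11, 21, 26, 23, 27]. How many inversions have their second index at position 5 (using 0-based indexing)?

The element at index 5 is 2.
Elements before it: 25, 15, 19, 9, 22
Those larger than 2: 25, 15, 19, 9, 22

5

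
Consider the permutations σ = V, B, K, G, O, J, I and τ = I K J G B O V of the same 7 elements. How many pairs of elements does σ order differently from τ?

16

Assign each item its position (1..7) in the first ordering, then rewrite the second ordering as that position sequence:
positions: V→1, B→2, K→3, G→4, O→5, J→6, I→7
second ordering as positions: [7, 3, 6, 4, 2, 5, 1]
Discordant pairs = inversions in this position sequence.
7: 3, 6, 4, 2, 5, 1 → 6
3: 2, 1 → 2
6: 4, 2, 5, 1 → 4
4: 2, 1 → 2
2: 1 → 1
5: 1 → 1
1: 0
Total: 6 + 2 + 4 + 2 + 1 + 1 + 0 = 16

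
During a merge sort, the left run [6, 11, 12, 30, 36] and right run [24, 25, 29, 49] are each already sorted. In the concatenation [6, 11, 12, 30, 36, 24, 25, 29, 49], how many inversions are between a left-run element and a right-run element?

For each element r of the right run, count left-run elements greater than r:
r = 24: 30, 36 → 2
r = 25: 30, 36 → 2
r = 29: 30, 36 → 2
r = 49: none → 0
Cross-inversions: 2 + 2 + 2 + 0 = 6

6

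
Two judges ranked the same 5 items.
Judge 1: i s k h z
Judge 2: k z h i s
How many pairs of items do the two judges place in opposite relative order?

7 discordant pairs

Assign each item its position (1..5) in the first ordering, then rewrite the second ordering as that position sequence:
positions: i→1, s→2, k→3, h→4, z→5
second ordering as positions: [3, 5, 4, 1, 2]
Discordant pairs = inversions in this position sequence.
3: 1, 2 → 2
5: 4, 1, 2 → 3
4: 1, 2 → 2
1: 0
2: 0
Total: 2 + 3 + 2 + 0 + 0 = 7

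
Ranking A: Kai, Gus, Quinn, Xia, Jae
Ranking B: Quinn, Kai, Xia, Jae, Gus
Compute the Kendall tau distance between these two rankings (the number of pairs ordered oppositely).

4

Assign each item its position (1..5) in the first ordering, then rewrite the second ordering as that position sequence:
positions: Kai→1, Gus→2, Quinn→3, Xia→4, Jae→5
second ordering as positions: [3, 1, 4, 5, 2]
Discordant pairs = inversions in this position sequence.
3: 1, 2 → 2
1: 0
4: 2 → 1
5: 2 → 1
2: 0
Total: 2 + 0 + 1 + 1 + 0 = 4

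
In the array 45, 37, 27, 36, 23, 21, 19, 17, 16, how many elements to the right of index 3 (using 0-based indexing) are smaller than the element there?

5

The element at index 3 is 36.
Elements after it: 23, 21, 19, 17, 16
Those smaller than 36: 23, 21, 19, 17, 16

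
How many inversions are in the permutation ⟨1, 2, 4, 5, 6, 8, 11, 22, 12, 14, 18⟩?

3 out-of-order pairs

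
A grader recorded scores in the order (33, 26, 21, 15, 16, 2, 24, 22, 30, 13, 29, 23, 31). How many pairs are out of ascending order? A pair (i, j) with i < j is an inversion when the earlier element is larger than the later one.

36 out-of-order pairs

Element-by-element contributions:
33: 12
26: 8
21: 4
15: 2
16: 2
2: 0
24: 3
22: 1
30: 3
13: 0
29: 1
23: 0
31: 0
Sum: 12 + 8 + 4 + 2 + 2 + 0 + 3 + 1 + 3 + 0 + 1 + 0 + 0 = 36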